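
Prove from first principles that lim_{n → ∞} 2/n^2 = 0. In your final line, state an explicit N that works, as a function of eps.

Let eps > 0. For n ≥ 1, |2/n^2 − 0| = 2/n^2.
2/n^2 < eps ⇔ n^2 > 2/eps ⇔ n > (2/eps)^{1/2}.
Take N = (2/eps)^{1/2}. Then n > N implies 2/n^2 < eps.

N = (2/eps)^{1/2}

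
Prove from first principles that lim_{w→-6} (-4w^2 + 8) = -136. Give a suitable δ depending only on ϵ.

δ = min(1, ϵ/52)

Let ϵ > 0. We want δ > 0 such that 0 < |w + 6| < δ implies |(-4w^2 + 8) + 136| < ϵ.
(-4w^2 + 8) + 136 = -4w^2 + 144 = (w + 6)(-4w + 24).
So |(-4w^2 + 8) + 136| = |w + 6|·|-4w + 24|.
Assume first that |w + 6| < 1, so |w| < 7. Then |-4w + 24| ≤ 4·7 + 24 = 52.
Hence |(-4w^2 + 8) + 136| ≤ 52|w + 6| < ϵ provided |w + 6| < ϵ/52.
Take δ = min(1, ϵ/52). Then 0 < |w + 6| < δ gives both |w + 6| < 1 and |w + 6| < ϵ/52, so |(-4w^2 + 8) + 136| < ϵ.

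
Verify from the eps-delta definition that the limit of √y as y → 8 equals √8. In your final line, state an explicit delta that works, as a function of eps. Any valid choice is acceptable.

delta = min(8, √8·eps)

Suppose eps > 0. We want delta > 0 such that 0 < |y − 8| < delta implies |√y − √8| < eps.
Multiplying by the conjugate, |√y − √8| = |y − 8|/(√y + √8).
Restrict delta ≤ 8 so that |y − 8| < 8 forces y > 0, and then √y + √8 > √8.
Hence |√y − √8| < |y − 8|/√8, which is < eps once |y − 8| < √8·eps.
Take delta = min(8, √8·eps). If 0 < |y − 8| < delta then y > 0 and |√y − √8| < |y − 8|/√8 < eps.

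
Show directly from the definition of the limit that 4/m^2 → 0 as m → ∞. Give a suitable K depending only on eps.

K = (4/eps)^{1/2}

Let eps > 0. For m ≥ 1, |4/m^2 − 0| = 4/m^2.
4/m^2 < eps ⇔ m^2 > 4/eps ⇔ m > (4/eps)^{1/2}.
Take K = (4/eps)^{1/2}. Then m > K implies 4/m^2 < eps.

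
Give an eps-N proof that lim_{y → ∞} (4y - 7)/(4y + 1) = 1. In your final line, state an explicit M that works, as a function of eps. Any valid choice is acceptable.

M = 2/eps

Let eps > 0 be given. We seek M > 0 such that y > M implies |(4y - 7)/(4y + 1) − 1| < eps.
(4y - 7)/(4y + 1) − 1 = (4(4y - 7) − 4(4y + 1)) / (4(4y + 1)) = -32/(4(4y + 1)).
For y > 0 we have 4y + 1 > 4y, so |(4y - 7)/(4y + 1) − 1| = 32/(4(4y + 1)) < 32/(4·4y) = 2/y.
Thus |(4y - 7)/(4y + 1) − 1| < eps whenever y > 2/eps.
Take M = 2/eps. If y > M then |(4y - 7)/(4y + 1) − 1| < 2/y < eps.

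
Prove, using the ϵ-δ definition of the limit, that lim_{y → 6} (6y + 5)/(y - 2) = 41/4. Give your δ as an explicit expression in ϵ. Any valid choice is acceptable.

Let ϵ > 0. We want δ > 0 with 0 < |y − 6| < δ ⇒ |(6y + 5)/(y - 2) − (41/4)| < ϵ.
Combining over a common denominator, (6y + 5)/(y - 2) − (41/4) = [(6y + 5)·4 − 41·(y - 2)] / [4·(y - 2)] = -17(y − 6) / (4(y - 2)).
So |(6y + 5)/(y - 2) − (41/4)| = 17|y − 6| / (4·|y − 2|).
Require δ ≤ 2, so |y − 2| ≥ |4| − |y − 6| > 4 − 2 = 2.
Hence |(6y + 5)/(y - 2) − (41/4)| < 17|y − 6|/(4·2) = (17/8)|y − 6|, which is < ϵ once |y − 6| < (8/17)ϵ.
Take δ = min(2, (8/17)ϵ). Then 0 < |y − 6| < δ forces both bounds, so |(6y + 5)/(y - 2) − (41/4)| < ϵ.

δ = min(2, (8/17)ϵ)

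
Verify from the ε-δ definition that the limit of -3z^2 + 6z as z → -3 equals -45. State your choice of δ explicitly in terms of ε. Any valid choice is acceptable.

δ = min(1, ε/27)

Let ε > 0. We want δ > 0 such that 0 < |z + 3| < δ implies |(-3z^2 + 6z) + 45| < ε.
(-3z^2 + 6z) + 45 = -3z^2 + 6z + 45 = (z + 3)(-3z + 15).
So |(-3z^2 + 6z) + 45| = |z + 3|·|-3z + 15|.
Assume first that |z + 3| < 1, so |z| < 4. Then |-3z + 15| ≤ 3·4 + 15 = 27.
Hence |(-3z^2 + 6z) + 45| ≤ 27|z + 3| < ε provided |z + 3| < ε/27.
Take δ = min(1, ε/27). Then 0 < |z + 3| < δ gives both |z + 3| < 1 and |z + 3| < ε/27, so |(-3z^2 + 6z) + 45| < ε.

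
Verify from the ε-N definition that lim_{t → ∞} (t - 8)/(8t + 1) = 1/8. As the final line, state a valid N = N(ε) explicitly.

N = (65/64)/ε

Fix ε > 0. We seek N > 0 such that t > N implies |(t - 8)/(8t + 1) − (1/8)| < ε.
(t - 8)/(8t + 1) − (1/8) = (8(t - 8) − (8t + 1)) / (8(8t + 1)) = -65/(8(8t + 1)).
For t > 0 we have 8t + 1 > 8t, so |(t - 8)/(8t + 1) − (1/8)| = 65/(8(8t + 1)) < 65/(8·8t) = (65/64)/t.
Thus |(t - 8)/(8t + 1) − (1/8)| < ε whenever t > (65/64)/ε.
Take N = (65/64)/ε. If t > N then |(t - 8)/(8t + 1) − (1/8)| < (65/64)/t < ε.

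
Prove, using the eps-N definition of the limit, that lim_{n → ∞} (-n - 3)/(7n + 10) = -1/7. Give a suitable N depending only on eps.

N = (11/49)/eps

Let eps > 0. For n ≥ 1, |(-n - 3)/(7n + 10) + 1/7| = |-11|/(7(7n + 10)) = 11/(7(7n + 10)).
Since 7n + 10 ≥ 7n for n ≥ 1, this is ≤ 11/(7·7n) = (11/49)/n.
So |(-n - 3)/(7n + 10) + 1/7| < eps whenever n > (11/49)/eps.
Take N = (11/49)/eps. If n > N then |(-n - 3)/(7n + 10) + 1/7| ≤ (11/49)/n < eps.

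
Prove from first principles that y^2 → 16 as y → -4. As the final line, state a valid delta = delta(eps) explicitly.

delta = min(1, eps/9)

Fix eps > 0. We seek delta > 0 with 0 < |y + 4| < delta ⇒ |y^2 − 16| < eps.
Factor: y^2 − 16 = (y + 4)(y - 4), so |y^2 − 16| = |y + 4|·|y - 4|.
Restrict delta ≤ 1. Then |y + 4| < 1 gives |y| < 5, so by the triangle inequality |y - 4| ≤ 5 + 4 = 9.
Hence |y^2 − 16| ≤ 9|y + 4|, which is < eps once |y + 4| < eps/9.
Take delta = min(1, eps/9). If 0 < |y + 4| < delta then both bounds hold and |y^2 − 16| ≤ 9|y + 4| < 9·(eps/9) = eps.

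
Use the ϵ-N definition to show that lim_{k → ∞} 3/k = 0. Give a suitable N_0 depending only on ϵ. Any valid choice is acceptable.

N_0 = 3/ϵ

Fix ϵ > 0. For k ≥ 1, |3/k − 0| = 3/(k) ≤ 3/k.
We need 3/k < ϵ, i.e. k > 3/ϵ.
Take N_0 = 3/ϵ. If k > N_0 then |3/k| ≤ 3/k < ϵ.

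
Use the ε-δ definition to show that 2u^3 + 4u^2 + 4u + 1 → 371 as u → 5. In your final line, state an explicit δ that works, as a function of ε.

Fix ε > 0. We want δ > 0 such that 0 < |u − 5| < δ implies |(2u^3 + 4u^2 + 4u + 1) − 371| < ε.
(2u^3 + 4u^2 + 4u + 1) − 371 = 2u^3 + 4u^2 + 4u - 370 = (u − 5)(2u^2 + 14u + 74).
So |(2u^3 + 4u^2 + 4u + 1) − 371| = |u − 5|·|2u^2 + 14u + 74|.
Require δ ≤ 2. Then |u − 5| < 2 gives |u| < 7, and by the triangle inequality |2u^2 + 14u + 74| ≤ 2·7^2 + 14·7 + 74 = 270.
Hence |(2u^3 + 4u^2 + 4u + 1) − 371| ≤ 270|u − 5| < ε provided |u − 5| < ε/270.
Take δ = min(2, ε/270). Then 0 < |u − 5| < δ gives both |u − 5| < 2 and |u − 5| < ε/270, so |(2u^3 + 4u^2 + 4u + 1) − 371| < ε.

δ = min(2, ε/270)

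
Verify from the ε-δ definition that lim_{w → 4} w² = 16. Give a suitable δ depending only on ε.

Suppose ε > 0. We seek δ > 0 with 0 < |w − 4| < δ ⇒ |w² − 16| < ε.
Factor: w² − 16 = (w − 4)(w + 4), so |w² − 16| = |w − 4|·|w + 4|.
Restrict δ ≤ 1. Then |w − 4| < 1 gives |w| < 5, so by the triangle inequality |w + 4| ≤ 5 + 4 = 9.
Hence |w² − 16| ≤ 9|w − 4|, which is < ε once |w − 4| < ε/9.
Take δ = min(1, ε/9). If 0 < |w − 4| < δ then both bounds hold and |w² − 16| ≤ 9|w − 4| < 9·(ε/9) = ε.

δ = min(1, ε/9)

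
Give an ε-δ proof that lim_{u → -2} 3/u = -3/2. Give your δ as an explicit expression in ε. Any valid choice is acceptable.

δ = min(1, (2/3)ε)

Let ε > 0. We seek δ > 0 such that 0 < |u + 2| < δ implies |3/u + 3/2| < ε.
|3/u + 3/2| = 3·|-2 − u|/(2·|u|) = 3|u + 2|/(2|u|).
Require δ ≤ 1 so that |u| > 2 − 1 = 1, hence 2|u| > 2.
Then |3/u + 3/2| < 3|u + 2|/2, which is < ε when |u + 2| < (2/3)ε.
Take δ = min(1, (2/3)ε). Then 0 < |u + 2| < δ gives both |u + 2| < 1 and |u + 2| < (2/3)ε, so |3/u + 3/2| < ε.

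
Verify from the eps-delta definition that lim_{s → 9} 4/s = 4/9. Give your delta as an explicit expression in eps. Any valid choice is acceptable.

delta = min(9/2, (81/8)eps)

Let eps > 0. We seek delta > 0 such that 0 < |s − 9| < delta implies |4/s − (4/9)| < eps.
|4/s − (4/9)| = 4·|9 − s|/(9·|s|) = 4|s − 9|/(9|s|).
Restrict delta ≤ 9/2. Then |s − 9| < 9/2 gives |s| > 9/2, so 9|s| > 81/2.
Then |4/s − (4/9)| < 4|s − 9|/(81/2), which is < eps when |s − 9| < (81/8)eps.
Take delta = min(9/2, (81/8)eps). Then 0 < |s − 9| < delta gives both |s − 9| < 9/2 and |s − 9| < (81/8)eps, so |4/s − (4/9)| < eps.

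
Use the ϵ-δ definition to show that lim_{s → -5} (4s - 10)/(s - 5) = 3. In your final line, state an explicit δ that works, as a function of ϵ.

Fix ϵ > 0. We want δ > 0 with 0 < |s + 5| < δ ⇒ |(4s - 10)/(s - 5) − 3| < ϵ.
Combining over a common denominator, (4s - 10)/(s - 5) − 3 = [(4s - 10)·(-10) − (-30)·(s - 5)] / [(-10)·(s - 5)] = -10(s + 5) / ((-10)(s - 5)).
So |(4s - 10)/(s - 5) − 3| = 10|s + 5| / (10·|s − 5|).
Restrict δ ≤ 5. Then |s + 5| < 5 gives |s − 5| = |(s + 5) + (-10)| ≥ 10 − 5 = 5.
Hence |(4s - 10)/(s - 5) − 3| < 10|s + 5|/(10·5) = (1/5)|s + 5|, which is < ϵ once |s + 5| < 5ϵ.
Take δ = min(5, 5ϵ). Then 0 < |s + 5| < δ forces both bounds, so |(4s - 10)/(s - 5) − 3| < ϵ.

δ = min(5, 5ϵ)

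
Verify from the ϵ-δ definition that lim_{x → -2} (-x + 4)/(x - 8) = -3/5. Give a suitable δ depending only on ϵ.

δ = min(5, (25/2)ϵ)

Let ϵ > 0 be given. We want δ > 0 with 0 < |x + 2| < δ ⇒ |(-x + 4)/(x - 8) + 3/5| < ϵ.
Combining over a common denominator, (-x + 4)/(x - 8) + 3/5 = [(-x + 4)·(-10) − 6·(x - 8)] / [(-10)·(x - 8)] = 4(x + 2) / ((-10)(x - 8)).
So |(-x + 4)/(x - 8) + 3/5| = 4|x + 2| / (10·|x − 8|).
Require δ ≤ 5, so |x − 8| ≥ |-10| − |x + 2| > 10 − 5 = 5.
Hence |(-x + 4)/(x - 8) + 3/5| < 4|x + 2|/(10·5) = (2/25)|x + 2|, which is < ϵ once |x + 2| < (25/2)ϵ.
Take δ = min(5, (25/2)ϵ). Then 0 < |x + 2| < δ forces both bounds, so |(-x + 4)/(x - 8) + 3/5| < ϵ.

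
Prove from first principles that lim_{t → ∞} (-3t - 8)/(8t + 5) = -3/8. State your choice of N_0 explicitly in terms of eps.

N_0 = (49/64)/eps

Fix eps > 0. We seek N_0 > 0 such that t > N_0 implies |(-3t - 8)/(8t + 5) + 3/8| < eps.
(-3t - 8)/(8t + 5) + 3/8 = (8(-3t - 8) − (-3)(8t + 5)) / (8(8t + 5)) = -49/(8(8t + 5)).
For t > 0 we have 8t + 5 > 8t, so |(-3t - 8)/(8t + 5) + 3/8| = 49/(8(8t + 5)) < 49/(8·8t) = (49/64)/t.
Thus |(-3t - 8)/(8t + 5) + 3/8| < eps whenever t > (49/64)/eps.
Take N_0 = (49/64)/eps. If t > N_0 then |(-3t - 8)/(8t + 5) + 3/8| < (49/64)/t < eps.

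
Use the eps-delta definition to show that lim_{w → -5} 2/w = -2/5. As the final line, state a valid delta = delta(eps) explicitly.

Let eps > 0 be given. We seek delta > 0 such that 0 < |w + 5| < delta implies |2/w + 2/5| < eps.
|2/w + 2/5| = 2·|-5 − w|/(5·|w|) = 2|w + 5|/(5|w|).
Restrict delta ≤ 5/2. Then |w + 5| < 5/2 gives |w| > 5/2, so 5|w| > 25/2.
Then |2/w + 2/5| < 2|w + 5|/(25/2), which is < eps when |w + 5| < (25/4)eps.
Take delta = min(5/2, (25/4)eps). Then 0 < |w + 5| < delta gives both |w + 5| < 5/2 and |w + 5| < (25/4)eps, so |2/w + 2/5| < eps.

delta = min(5/2, (25/4)eps)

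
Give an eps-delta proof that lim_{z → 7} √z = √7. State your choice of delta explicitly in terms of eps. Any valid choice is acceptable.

Suppose eps > 0. We want delta > 0 such that 0 < |z − 7| < delta implies |√z − √7| < eps.
Multiplying by the conjugate, |√z − √7| = |z − 7|/(√z + √7).
Restrict delta ≤ 7 so that |z − 7| < 7 forces z > 0, and then √z + √7 > √7.
Hence |√z − √7| < |z − 7|/√7, which is < eps once |z − 7| < √7·eps.
Take delta = min(7, √7·eps). If 0 < |z − 7| < delta then z > 0 and |√z − √7| < |z − 7|/√7 < eps.

delta = min(7, √7·eps)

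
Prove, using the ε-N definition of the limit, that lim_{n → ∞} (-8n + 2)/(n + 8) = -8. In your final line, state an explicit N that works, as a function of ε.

Fix ε > 0. For n ≥ 1, |(-8n + 2)/(n + 8) + 8| = |66|/((n + 8)) = 66/((n + 8)).
Since n + 8 ≥ n for n ≥ 1, this is ≤ 66/(n) = 66/n.
So |(-8n + 2)/(n + 8) + 8| < ε whenever n > 66/ε.
Take N = 66/ε. If n > N then |(-8n + 2)/(n + 8) + 8| ≤ 66/n < ε.

N = 66/ε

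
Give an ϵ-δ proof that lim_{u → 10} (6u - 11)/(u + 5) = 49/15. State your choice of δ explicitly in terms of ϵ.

δ = min(15/2, (225/82)ϵ)

Suppose ϵ > 0. We want δ > 0 with 0 < |u − 10| < δ ⇒ |(6u - 11)/(u + 5) − (49/15)| < ϵ.
Combining over a common denominator, (6u - 11)/(u + 5) − (49/15) = [(6u - 11)·15 − 49·(u + 5)] / [15·(u + 5)] = 41(u − 10) / (15(u + 5)).
So |(6u - 11)/(u + 5) − (49/15)| = 41|u − 10| / (15·|u + 5|).
Require δ ≤ 15/2, so |u + 5| ≥ |15| − |u − 10| > 15 − 15/2 = 15/2.
Hence |(6u - 11)/(u + 5) − (49/15)| < 41|u − 10|/(15·(15/2)) = (82/225)|u − 10|, which is < ϵ once |u − 10| < (225/82)ϵ.
Take δ = min(15/2, (225/82)ϵ). Then 0 < |u − 10| < δ forces both bounds, so |(6u - 11)/(u + 5) − (49/15)| < ϵ.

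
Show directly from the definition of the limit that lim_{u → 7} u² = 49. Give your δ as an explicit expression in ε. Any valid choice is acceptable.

δ = min(2, ε/16)

Suppose ε > 0. We seek δ > 0 with 0 < |u − 7| < δ ⇒ |u² − 49| < ε.
Factor: u² − 49 = (u − 7)(u + 7), so |u² − 49| = |u − 7|·|u + 7|.
Restrict δ ≤ 2. Then |u − 7| < 2 gives |u| < 9, so by the triangle inequality |u + 7| ≤ 9 + 7 = 16.
Hence |u² − 49| ≤ 16|u − 7|, which is < ε once |u − 7| < ε/16.
Take δ = min(2, ε/16). If 0 < |u − 7| < δ then both bounds hold and |u² − 49| ≤ 16|u − 7| < 16·(ε/16) = ε.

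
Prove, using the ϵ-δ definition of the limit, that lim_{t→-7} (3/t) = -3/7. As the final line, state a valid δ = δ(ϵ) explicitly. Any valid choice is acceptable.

Let ϵ > 0 be given. We seek δ > 0 such that 0 < |t + 7| < δ implies |3/t + 3/7| < ϵ.
|3/t + 3/7| = 3·|-7 − t|/(7·|t|) = 3|t + 7|/(7|t|).
Require δ ≤ 7/2 so that |t| > 7 − 7/2 = 7/2, hence 7|t| > 49/2.
Then |3/t + 3/7| < 3|t + 7|/(49/2), which is < ϵ when |t + 7| < (49/6)ϵ.
Take δ = min(7/2, (49/6)ϵ). Then 0 < |t + 7| < δ gives both |t + 7| < 7/2 and |t + 7| < (49/6)ϵ, so |3/t + 3/7| < ϵ.

δ = min(7/2, (49/6)ϵ)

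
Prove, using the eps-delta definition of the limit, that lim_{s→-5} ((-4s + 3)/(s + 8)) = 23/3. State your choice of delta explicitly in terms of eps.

delta = min(3/2, (9/70)eps)

Let eps > 0 be given. We want delta > 0 with 0 < |s + 5| < delta ⇒ |(-4s + 3)/(s + 8) − (23/3)| < eps.
Combining over a common denominator, (-4s + 3)/(s + 8) − (23/3) = [(-4s + 3)·3 − 23·(s + 8)] / [3·(s + 8)] = -35(s + 5) / (3(s + 8)).
So |(-4s + 3)/(s + 8) − (23/3)| = 35|s + 5| / (3·|s + 8|).
Require delta ≤ 3/2, so |s + 8| ≥ |3| − |s + 5| > 3 − 3/2 = 3/2.
Hence |(-4s + 3)/(s + 8) − (23/3)| < 35|s + 5|/(3·(3/2)) = (70/9)|s + 5|, which is < eps once |s + 5| < (9/70)eps.
Take delta = min(3/2, (9/70)eps). Then 0 < |s + 5| < delta forces both bounds, so |(-4s + 3)/(s + 8) − (23/3)| < eps.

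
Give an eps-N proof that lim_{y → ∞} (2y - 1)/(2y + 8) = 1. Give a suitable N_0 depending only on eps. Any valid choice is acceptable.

Let eps > 0 be given. We seek N_0 > 0 such that y > N_0 implies |(2y - 1)/(2y + 8) − 1| < eps.
(2y - 1)/(2y + 8) − 1 = (2(2y - 1) − 2(2y + 8)) / (2(2y + 8)) = -18/(2(2y + 8)).
For y > 0 we have 2y + 8 > 2y, so |(2y - 1)/(2y + 8) − 1| = 18/(2(2y + 8)) < 18/(2·2y) = (9/2)/y.
Thus |(2y - 1)/(2y + 8) − 1| < eps whenever y > (9/2)/eps.
Take N_0 = (9/2)/eps. If y > N_0 then |(2y - 1)/(2y + 8) − 1| < (9/2)/y < eps.

N_0 = (9/2)/eps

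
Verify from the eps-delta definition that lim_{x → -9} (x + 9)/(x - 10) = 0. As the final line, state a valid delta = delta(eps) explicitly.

delta = min(19/2, (19/2)eps)

Fix eps > 0. We want delta > 0 with 0 < |x + 9| < delta ⇒ |(x + 9)/(x - 10) − 0| < eps.
Combining over a common denominator, (x + 9)/(x - 10) − 0 = [(x + 9)·(-19) − 0·(x - 10)] / [(-19)·(x - 10)] = -19(x + 9) / ((-19)(x - 10)).
So |(x + 9)/(x - 10) − 0| = 19|x + 9| / (19·|x − 10|).
Restrict delta ≤ 19/2. Then |x + 9| < 19/2 gives |x − 10| = |(x + 9) + (-19)| ≥ 19 − 19/2 = 19/2.
Hence |(x + 9)/(x - 10) − 0| < 19|x + 9|/(19·(19/2)) = (2/19)|x + 9|, which is < eps once |x + 9| < (19/2)eps.
Take delta = min(19/2, (19/2)eps). Then 0 < |x + 9| < delta forces both bounds, so |(x + 9)/(x - 10) − 0| < eps.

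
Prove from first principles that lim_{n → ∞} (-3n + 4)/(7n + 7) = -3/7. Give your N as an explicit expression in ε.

Suppose ε > 0. For n ≥ 1, |(-3n + 4)/(7n + 7) + 3/7| = |49|/(7(7n + 7)) = 49/(7(7n + 7)).
Since 7n + 7 ≥ 7n for n ≥ 1, this is ≤ 49/(7·7n) = 1/n.
So |(-3n + 4)/(7n + 7) + 3/7| < ε whenever n > 1/ε.
Take N = 1/ε. If n > N then |(-3n + 4)/(7n + 7) + 3/7| ≤ 1/n < ε.

N = 1/ε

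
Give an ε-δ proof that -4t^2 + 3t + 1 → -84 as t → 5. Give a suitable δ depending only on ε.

δ = min(1, ε/41)

Let ε > 0 be given. We want δ > 0 such that 0 < |t − 5| < δ implies |(-4t^2 + 3t + 1) + 84| < ε.
(-4t^2 + 3t + 1) + 84 = -4t^2 + 3t + 85 = (t − 5)(-4t - 17).
So |(-4t^2 + 3t + 1) + 84| = |t − 5|·|-4t - 17|.
Assume first that |t − 5| < 1, so |t| < 6. Then |-4t - 17| ≤ 4·6 + 17 = 41.
Hence |(-4t^2 + 3t + 1) + 84| ≤ 41|t − 5| < ε provided |t − 5| < ε/41.
Take δ = min(1, ε/41). Then 0 < |t − 5| < δ gives both |t − 5| < 1 and |t − 5| < ε/41, so |(-4t^2 + 3t + 1) + 84| < ε.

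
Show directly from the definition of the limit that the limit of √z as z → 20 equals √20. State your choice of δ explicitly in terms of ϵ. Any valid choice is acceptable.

δ = min(20, √20·ϵ)

Suppose ϵ > 0. We want δ > 0 such that 0 < |z − 20| < δ implies |√z − √20| < ϵ.
Rationalise: √z − √20 = (z − 20)/(√z + √20), so |√z − √20| = |z − 20|/(√z + √20).
Restrict δ ≤ 20 so that |z − 20| < 20 forces z > 0, and then √z + √20 > √20.
Hence |√z − √20| < |z − 20|/√20, which is < ϵ once |z − 20| < √20·ϵ.
Take δ = min(20, √20·ϵ). If 0 < |z − 20| < δ then z > 0 and |√z − √20| < |z − 20|/√20 < ϵ.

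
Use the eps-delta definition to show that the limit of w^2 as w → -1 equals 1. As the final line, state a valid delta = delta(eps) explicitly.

Let eps > 0 be given. We seek delta > 0 with 0 < |w + 1| < delta ⇒ |w^2 − 1| < eps.
Factor: w^2 − 1 = (w + 1)(w - 1), so |w^2 − 1| = |w + 1|·|w - 1|.
Impose delta ≤ 1 so that |w| < 2; then |w - 1| ≤ 3.
Hence |w^2 − 1| ≤ 3|w + 1|, which is < eps once |w + 1| < eps/3.
Take delta = min(1, eps/3). If 0 < |w + 1| < delta then both bounds hold and |w^2 − 1| ≤ 3|w + 1| < 3·(eps/3) = eps.

delta = min(1, eps/3)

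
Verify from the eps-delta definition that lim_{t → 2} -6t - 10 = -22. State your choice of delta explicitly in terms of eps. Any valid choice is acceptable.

delta = eps/6

Fix eps > 0. We need delta > 0 so that 0 < |t − 2| < delta implies |(-6t - 10) + 22| < eps.
|(-6t - 10) + 22| = |-6t + 12| = 6|t − 2|.
So 6|t − 2| < eps exactly when |t − 2| < eps/6.
Take delta = eps/6. If 0 < |t − 2| < delta then |(-6t - 10) + 22| = 6|t − 2| < 6·(eps/6) = eps.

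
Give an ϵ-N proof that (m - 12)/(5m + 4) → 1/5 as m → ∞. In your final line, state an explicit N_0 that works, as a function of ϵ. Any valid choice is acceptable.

N_0 = (64/25)/ϵ

Fix ϵ > 0. For m ≥ 1, |(m - 12)/(5m + 4) − (1/5)| = |-64|/(5(5m + 4)) = 64/(5(5m + 4)).
Since 5m + 4 ≥ 5m for m ≥ 1, this is ≤ 64/(5·5m) = (64/25)/m.
So |(m - 12)/(5m + 4) − (1/5)| < ϵ whenever m > (64/25)/ϵ.
Take N_0 = (64/25)/ϵ. If m > N_0 then |(m - 12)/(5m + 4) − (1/5)| ≤ (64/25)/m < ϵ.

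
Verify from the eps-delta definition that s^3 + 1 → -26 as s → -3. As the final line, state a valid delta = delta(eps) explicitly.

Let eps > 0. We want delta > 0 such that 0 < |s + 3| < delta implies |(s^3 + 1) + 26| < eps.
(s^3 + 1) + 26 = s^3 + 27 = (s + 3)(s^2 - 3s + 9).
So |(s^3 + 1) + 26| = |s + 3|·|s^2 - 3s + 9|.
Require delta ≤ 2. Then |s + 3| < 2 gives |s| < 5, and by the triangle inequality |s^2 - 3s + 9| ≤ 5^2 + 3·5 + 9 = 49.
Hence |(s^3 + 1) + 26| ≤ 49|s + 3| < eps provided |s + 3| < eps/49.
Choosing delta = min(2, eps/49) ensures both conditions, hence |(s^3 + 1) + 26| < eps.

delta = min(2, eps/49)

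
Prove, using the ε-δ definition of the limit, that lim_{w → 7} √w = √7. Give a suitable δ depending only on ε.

Suppose ε > 0. We want δ > 0 such that 0 < |w − 7| < δ implies |√w − √7| < ε.
Rationalise: √w − √7 = (w − 7)/(√w + √7), so |√w − √7| = |w − 7|/(√w + √7).
Restrict δ ≤ 7 so that |w − 7| < 7 forces w > 0, and then √w + √7 > √7.
Hence |√w − √7| < |w − 7|/√7, which is < ε once |w − 7| < √7·ε.
Take δ = min(7, √7·ε). If 0 < |w − 7| < δ then w > 0 and |√w − √7| < |w − 7|/√7 < ε.

δ = min(7, √7·ε)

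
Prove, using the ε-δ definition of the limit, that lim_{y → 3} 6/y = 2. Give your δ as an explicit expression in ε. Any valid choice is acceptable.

δ = min(3/2, (3/4)ε)

Let ε > 0. We seek δ > 0 such that 0 < |y − 3| < δ implies |6/y − 2| < ε.
|6/y − 2| = 6·|3 − y|/(3·|y|) = 6|y − 3|/(3|y|).
Require δ ≤ 3/2 so that |y| > 3 − 3/2 = 3/2, hence 3|y| > 9/2.
Then |6/y − 2| < 6|y − 3|/(9/2), which is < ε when |y − 3| < (3/4)ε.
Take δ = min(3/2, (3/4)ε). Then 0 < |y − 3| < δ gives both |y − 3| < 3/2 and |y − 3| < (3/4)ε, so |6/y − 2| < ε.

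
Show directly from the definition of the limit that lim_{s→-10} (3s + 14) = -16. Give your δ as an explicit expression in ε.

δ = ε/3

Let ε > 0 be given. We need δ > 0 so that 0 < |s + 10| < δ implies |(3s + 14) + 16| < ε.
Since (3s + 14) + 16 = 3(s + 10), we have |(3s + 14) + 16| = 3|s + 10|.
So 3|s + 10| < ε exactly when |s + 10| < ε/3.
Take δ = ε/3. If 0 < |s + 10| < δ then |(3s + 14) + 16| = 3|s + 10| < 3·(ε/3) = ε.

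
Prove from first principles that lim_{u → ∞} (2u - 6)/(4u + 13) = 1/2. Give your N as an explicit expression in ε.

N = (25/8)/ε

Let ε > 0. We seek N > 0 such that u > N implies |(2u - 6)/(4u + 13) − (1/2)| < ε.
(2u - 6)/(4u + 13) − (1/2) = (4(2u - 6) − 2(4u + 13)) / (4(4u + 13)) = -50/(4(4u + 13)).
For u > 0 we have 4u + 13 > 4u, so |(2u - 6)/(4u + 13) − (1/2)| = 50/(4(4u + 13)) < 50/(4·4u) = (25/8)/u.
Thus |(2u - 6)/(4u + 13) − (1/2)| < ε whenever u > (25/8)/ε.
Take N = (25/8)/ε. If u > N then |(2u - 6)/(4u + 13) − (1/2)| < (25/8)/u < ε.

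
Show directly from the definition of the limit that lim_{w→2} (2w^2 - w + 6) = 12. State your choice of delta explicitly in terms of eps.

Let eps > 0. We want delta > 0 such that 0 < |w − 2| < delta implies |(2w^2 - w + 6) − 12| < eps.
(2w^2 - w + 6) − 12 = 2w^2 - w - 6 = (w − 2)(2w + 3).
So |(2w^2 - w + 6) − 12| = |w − 2|·|2w + 3|.
Require delta ≤ 1. Then |w − 2| < 1 gives |w| < 3, and by the triangle inequality |2w + 3| ≤ 2·3 + 3 = 9.
Hence |(2w^2 - w + 6) − 12| ≤ 9|w − 2| < eps provided |w − 2| < eps/9.
Take delta = min(1, eps/9). Then 0 < |w − 2| < delta gives both |w − 2| < 1 and |w − 2| < eps/9, so |(2w^2 - w + 6) − 12| < eps.

delta = min(1, eps/9)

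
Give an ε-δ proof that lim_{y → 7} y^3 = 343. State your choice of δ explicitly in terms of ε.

δ = min(1, ε/169)

Fix ε > 0. We seek δ > 0 with 0 < |y − 7| < δ ⇒ |y^3 − 343| < ε.
Factor: y^3 − 343 = (y − 7)(y^2 + 7y + 49), so |y^3 − 343| = |y − 7|·|y^2 + 7y + 49|.
Restrict δ ≤ 1. Then |y − 7| < 1 gives |y| < 8, so by the triangle inequality |y^2 + 7y + 49| ≤ 8^2 + 7·8 + 49 = 169.
Hence |y^3 − 343| ≤ 169|y − 7|, which is < ε once |y − 7| < ε/169.
Take δ = min(1, ε/169). If 0 < |y − 7| < δ then both bounds hold and |y^3 − 343| ≤ 169|y − 7| < 169·(ε/169) = ε.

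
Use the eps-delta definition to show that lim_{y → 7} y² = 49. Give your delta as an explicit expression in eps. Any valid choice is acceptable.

Let eps > 0 be given. We seek delta > 0 with 0 < |y − 7| < delta ⇒ |y² − 49| < eps.
Factor: y² − 49 = (y − 7)(y + 7), so |y² − 49| = |y − 7|·|y + 7|.
Impose delta ≤ 1 so that |y| < 8; then |y + 7| ≤ 15.
Hence |y² − 49| ≤ 15|y − 7|, which is < eps once |y − 7| < eps/15.
Take delta = min(1, eps/15). If 0 < |y − 7| < delta then both bounds hold and |y² − 49| ≤ 15|y − 7| < 15·(eps/15) = eps.

delta = min(1, eps/15)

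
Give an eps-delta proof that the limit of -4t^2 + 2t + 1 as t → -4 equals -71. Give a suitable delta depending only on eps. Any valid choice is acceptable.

Let eps > 0 be given. We want delta > 0 such that 0 < |t + 4| < delta implies |(-4t^2 + 2t + 1) + 71| < eps.
(-4t^2 + 2t + 1) + 71 = -4t^2 + 2t + 72 = (t + 4)(-4t + 18).
So |(-4t^2 + 2t + 1) + 71| = |t + 4|·|-4t + 18|.
Assume first that |t + 4| < 1, so |t| < 5. Then |-4t + 18| ≤ 4·5 + 18 = 38.
Hence |(-4t^2 + 2t + 1) + 71| ≤ 38|t + 4| < eps provided |t + 4| < eps/38.
Choosing delta = min(1, eps/38) ensures both conditions, hence |(-4t^2 + 2t + 1) + 71| < eps.

delta = min(1, eps/38)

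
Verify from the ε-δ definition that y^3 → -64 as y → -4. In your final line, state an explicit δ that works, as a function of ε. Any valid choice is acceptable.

Suppose ε > 0. We seek δ > 0 with 0 < |y + 4| < δ ⇒ |y^3 + 64| < ε.
Factor: y^3 + 64 = (y + 4)(y^2 - 4y + 16), so |y^3 + 64| = |y + 4|·|y^2 - 4y + 16|.
Restrict δ ≤ 1. Then |y + 4| < 1 gives |y| < 5, so by the triangle inequality |y^2 - 4y + 16| ≤ 5^2 + 4·5 + 16 = 61.
Hence |y^3 + 64| ≤ 61|y + 4|, which is < ε once |y + 4| < ε/61.
Take δ = min(1, ε/61). If 0 < |y + 4| < δ then both bounds hold and |y^3 + 64| ≤ 61|y + 4| < 61·(ε/61) = ε.

δ = min(1, ε/61)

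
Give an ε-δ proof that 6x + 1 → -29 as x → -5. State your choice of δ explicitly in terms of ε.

Let ε > 0 be given. We need δ > 0 so that 0 < |x + 5| < δ implies |(6x + 1) + 29| < ε.
Since (6x + 1) + 29 = 6(x + 5), we have |(6x + 1) + 29| = 6|x + 5|.
So 6|x + 5| < ε exactly when |x + 5| < ε/6.
Choosing δ = ε/6 gives |(6x + 1) + 29| = 6|x + 5| < ε whenever |x + 5| < δ.

δ = ε/6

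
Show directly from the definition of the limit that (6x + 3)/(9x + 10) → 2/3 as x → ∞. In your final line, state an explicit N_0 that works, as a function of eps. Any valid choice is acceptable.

N_0 = (11/27)/eps

Let eps > 0 be given. We seek N_0 > 0 such that x > N_0 implies |(6x + 3)/(9x + 10) − (2/3)| < eps.
(6x + 3)/(9x + 10) − (2/3) = (9(6x + 3) − 6(9x + 10)) / (9(9x + 10)) = -33/(9(9x + 10)).
For x > 0 we have 9x + 10 > 9x, so |(6x + 3)/(9x + 10) − (2/3)| = 33/(9(9x + 10)) < 33/(9·9x) = (11/27)/x.
Thus |(6x + 3)/(9x + 10) − (2/3)| < eps whenever x > (11/27)/eps.
Take N_0 = (11/27)/eps. If x > N_0 then |(6x + 3)/(9x + 10) − (2/3)| < (11/27)/x < eps.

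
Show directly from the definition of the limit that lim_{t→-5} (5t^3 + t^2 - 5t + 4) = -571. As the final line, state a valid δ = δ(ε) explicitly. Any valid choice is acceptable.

Suppose ε > 0. We want δ > 0 such that 0 < |t + 5| < δ implies |(5t^3 + t^2 - 5t + 4) + 571| < ε.
(5t^3 + t^2 - 5t + 4) + 571 = 5t^3 + t^2 - 5t + 575 = (t + 5)(5t^2 - 24t + 115).
So |(5t^3 + t^2 - 5t + 4) + 571| = |t + 5|·|5t^2 - 24t + 115|.
Require δ ≤ 1. Then |t + 5| < 1 gives |t| < 6, and by the triangle inequality |5t^2 - 24t + 115| ≤ 5·6^2 + 24·6 + 115 = 439.
Hence |(5t^3 + t^2 - 5t + 4) + 571| ≤ 439|t + 5| < ε provided |t + 5| < ε/439.
Choosing δ = min(1, ε/439) ensures both conditions, hence |(5t^3 + t^2 - 5t + 4) + 571| < ε.

δ = min(1, ε/439)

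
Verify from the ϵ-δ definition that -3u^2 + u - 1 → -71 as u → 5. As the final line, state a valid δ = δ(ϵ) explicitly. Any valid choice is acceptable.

δ = min(1, ϵ/32)

Let ϵ > 0 be given. We want δ > 0 such that 0 < |u − 5| < δ implies |(-3u^2 + u - 1) + 71| < ϵ.
(-3u^2 + u - 1) + 71 = -3u^2 + u + 70 = (u − 5)(-3u - 14).
So |(-3u^2 + u - 1) + 71| = |u − 5|·|-3u - 14|.
Require δ ≤ 1. Then |u − 5| < 1 gives |u| < 6, and by the triangle inequality |-3u - 14| ≤ 3·6 + 14 = 32.
Hence |(-3u^2 + u - 1) + 71| ≤ 32|u − 5| < ϵ provided |u − 5| < ϵ/32.
Take δ = min(1, ϵ/32). Then 0 < |u − 5| < δ gives both |u − 5| < 1 and |u − 5| < ϵ/32, so |(-3u^2 + u - 1) + 71| < ϵ.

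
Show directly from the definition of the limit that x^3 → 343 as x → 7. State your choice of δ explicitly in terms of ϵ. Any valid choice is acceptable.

Let ϵ > 0. We seek δ > 0 with 0 < |x − 7| < δ ⇒ |x^3 − 343| < ϵ.
Factor: x^3 − 343 = (x − 7)(x^2 + 7x + 49), so |x^3 − 343| = |x − 7|·|x^2 + 7x + 49|.
Impose δ ≤ 2 so that |x| < 9; then |x^2 + 7x + 49| ≤ 193.
Hence |x^3 − 343| ≤ 193|x − 7|, which is < ϵ once |x − 7| < ϵ/193.
Take δ = min(2, ϵ/193). If 0 < |x − 7| < δ then both bounds hold and |x^3 − 343| ≤ 193|x − 7| < 193·(ϵ/193) = ϵ.

δ = min(2, ϵ/193)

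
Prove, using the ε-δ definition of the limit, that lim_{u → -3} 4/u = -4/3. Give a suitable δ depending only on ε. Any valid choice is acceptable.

δ = min(3/2, (9/8)ε)

Let ε > 0 be given. We seek δ > 0 such that 0 < |u + 3| < δ implies |4/u + 4/3| < ε.
|4/u + 4/3| = 4·|-3 − u|/(3·|u|) = 4|u + 3|/(3|u|).
Require δ ≤ 3/2 so that |u| > 3 − 3/2 = 3/2, hence 3|u| > 9/2.
Then |4/u + 4/3| < 4|u + 3|/(9/2), which is < ε when |u + 3| < (9/8)ε.
Take δ = min(3/2, (9/8)ε). Then 0 < |u + 3| < δ gives both |u + 3| < 3/2 and |u + 3| < (9/8)ε, so |4/u + 4/3| < ε.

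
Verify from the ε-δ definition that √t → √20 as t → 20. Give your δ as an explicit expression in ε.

δ = min(20, √20·ε)

Let ε > 0. We want δ > 0 such that 0 < |t − 20| < δ implies |√t − √20| < ε.
Multiplying by the conjugate, |√t − √20| = |t − 20|/(√t + √20).
Restrict δ ≤ 20 so that |t − 20| < 20 forces t > 0, and then √t + √20 > √20.
Hence |√t − √20| < |t − 20|/√20, which is < ε once |t − 20| < √20·ε.
Take δ = min(20, √20·ε). If 0 < |t − 20| < δ then t > 0 and |√t − √20| < |t − 20|/√20 < ε.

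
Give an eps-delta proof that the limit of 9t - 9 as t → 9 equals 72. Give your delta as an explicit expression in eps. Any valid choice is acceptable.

Fix eps > 0. We need delta > 0 so that 0 < |t − 9| < delta implies |(9t - 9) − 72| < eps.
Since (9t - 9) − 72 = 9(t − 9), we have |(9t - 9) − 72| = 9|t − 9|.
Thus it suffices that |t − 9| < eps/9.
Take delta = eps/9. If 0 < |t − 9| < delta then |(9t - 9) − 72| = 9|t − 9| < 9·(eps/9) = eps.

delta = eps/9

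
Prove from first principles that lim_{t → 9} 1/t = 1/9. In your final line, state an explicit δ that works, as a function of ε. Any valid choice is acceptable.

Fix ε > 0. We seek δ > 0 such that 0 < |t − 9| < δ implies |1/t − (1/9)| < ε.
|1/t − (1/9)| = |9 − t|/(9·|t|) = |t − 9|/(9|t|).
Require δ ≤ 9/2 so that |t| > 9 − 9/2 = 9/2, hence 9|t| > 81/2.
Then |1/t − (1/9)| < |t − 9|/(81/2), which is < ε when |t − 9| < (81/2)ε.
Take δ = min(9/2, (81/2)ε). Then 0 < |t − 9| < δ gives both |t − 9| < 9/2 and |t − 9| < (81/2)ε, so |1/t − (1/9)| < ε.

δ = min(9/2, (81/2)ε)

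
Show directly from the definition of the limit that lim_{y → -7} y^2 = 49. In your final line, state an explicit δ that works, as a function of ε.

δ = min(1, ε/15)

Suppose ε > 0. We seek δ > 0 with 0 < |y + 7| < δ ⇒ |y^2 − 49| < ε.
Factor: y^2 − 49 = (y + 7)(y - 7), so |y^2 − 49| = |y + 7|·|y - 7|.
Impose δ ≤ 1 so that |y| < 8; then |y - 7| ≤ 15.
Hence |y^2 − 49| ≤ 15|y + 7|, which is < ε once |y + 7| < ε/15.
Take δ = min(1, ε/15). If 0 < |y + 7| < δ then both bounds hold and |y^2 − 49| ≤ 15|y + 7| < 15·(ε/15) = ε.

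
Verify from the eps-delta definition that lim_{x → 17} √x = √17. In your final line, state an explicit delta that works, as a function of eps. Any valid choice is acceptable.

delta = min(17, √17·eps)

Fix eps > 0. We want delta > 0 such that 0 < |x − 17| < delta implies |√x − √17| < eps.
Multiplying by the conjugate, |√x − √17| = |x − 17|/(√x + √17).
Restrict delta ≤ 17 so that |x − 17| < 17 forces x > 0, and then √x + √17 > √17.
Hence |√x − √17| < |x − 17|/√17, which is < eps once |x − 17| < √17·eps.
Take delta = min(17, √17·eps). If 0 < |x − 17| < delta then x > 0 and |√x − √17| < |x − 17|/√17 < eps.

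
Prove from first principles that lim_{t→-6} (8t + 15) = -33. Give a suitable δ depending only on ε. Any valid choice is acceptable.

δ = ε/8

Let ε > 0 be given. We need δ > 0 so that 0 < |t + 6| < δ implies |(8t + 15) + 33| < ε.
|(8t + 15) + 33| = |8t + 48| = 8|t + 6|.
So 8|t + 6| < ε exactly when |t + 6| < ε/8.
Take δ = ε/8. If 0 < |t + 6| < δ then |(8t + 15) + 33| = 8|t + 6| < 8·(ε/8) = ε.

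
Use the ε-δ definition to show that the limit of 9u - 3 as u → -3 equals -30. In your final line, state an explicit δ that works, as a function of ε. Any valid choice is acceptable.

Fix ε > 0. We need δ > 0 so that 0 < |u + 3| < δ implies |(9u - 3) + 30| < ε.
Since (9u - 3) + 30 = 9(u + 3), we have |(9u - 3) + 30| = 9|u + 3|.
Thus it suffices that |u + 3| < ε/9.
Choosing δ = ε/9 gives |(9u - 3) + 30| = 9|u + 3| < ε whenever |u + 3| < δ.

δ = ε/9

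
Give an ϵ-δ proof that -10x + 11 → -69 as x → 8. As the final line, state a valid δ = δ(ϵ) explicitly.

Suppose ϵ > 0. We need δ > 0 so that 0 < |x − 8| < δ implies |(-10x + 11) + 69| < ϵ.
|(-10x + 11) + 69| = |-10x + 80| = 10|x − 8|.
So 10|x − 8| < ϵ exactly when |x − 8| < ϵ/10.
Choosing δ = ϵ/10 gives |(-10x + 11) + 69| = 10|x − 8| < ϵ whenever |x − 8| < δ.

δ = ϵ/10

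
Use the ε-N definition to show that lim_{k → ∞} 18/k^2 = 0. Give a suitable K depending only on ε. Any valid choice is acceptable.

K = (18/ε)^{1/2}

Let ε > 0 be given. For k ≥ 1, |18/k^2 − 0| = 18/k^2.
18/k^2 < ε ⇔ k^2 > 18/ε ⇔ k > (18/ε)^{1/2}.
Take K = (18/ε)^{1/2}. Then k > K implies 18/k^2 < ε.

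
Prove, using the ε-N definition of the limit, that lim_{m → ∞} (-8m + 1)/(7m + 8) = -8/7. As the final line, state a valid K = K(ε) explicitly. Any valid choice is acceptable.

Let ε > 0. For m ≥ 1, |(-8m + 1)/(7m + 8) + 8/7| = |71|/(7(7m + 8)) = 71/(7(7m + 8)).
Since 7m + 8 ≥ 7m for m ≥ 1, this is ≤ 71/(7·7m) = (71/49)/m.
So |(-8m + 1)/(7m + 8) + 8/7| < ε whenever m > (71/49)/ε.
Take K = (71/49)/ε. If m > K then |(-8m + 1)/(7m + 8) + 8/7| ≤ (71/49)/m < ε.

K = (71/49)/ε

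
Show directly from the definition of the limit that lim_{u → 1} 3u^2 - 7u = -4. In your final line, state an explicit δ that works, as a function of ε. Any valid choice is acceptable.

δ = min(2, ε/13)

Fix ε > 0. We want δ > 0 such that 0 < |u − 1| < δ implies |(3u^2 - 7u) + 4| < ε.
(3u^2 - 7u) + 4 = 3u^2 - 7u + 4 = (u − 1)(3u - 4).
So |(3u^2 - 7u) + 4| = |u − 1|·|3u - 4|.
Assume first that |u − 1| < 2, so |u| < 3. Then |3u - 4| ≤ 3·3 + 4 = 13.
Hence |(3u^2 - 7u) + 4| ≤ 13|u − 1| < ε provided |u − 1| < ε/13.
Take δ = min(2, ε/13). Then 0 < |u − 1| < δ gives both |u − 1| < 2 and |u − 1| < ε/13, so |(3u^2 - 7u) + 4| < ε.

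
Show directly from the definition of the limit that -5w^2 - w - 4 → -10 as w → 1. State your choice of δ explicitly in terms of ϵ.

Fix ϵ > 0. We want δ > 0 such that 0 < |w − 1| < δ implies |(-5w^2 - w - 4) + 10| < ϵ.
(-5w^2 - w - 4) + 10 = -5w^2 - w + 6 = (w − 1)(-5w - 6).
So |(-5w^2 - w - 4) + 10| = |w − 1|·|-5w - 6|.
Require δ ≤ 1. Then |w − 1| < 1 gives |w| < 2, and by the triangle inequality |-5w - 6| ≤ 5·2 + 6 = 16.
Hence |(-5w^2 - w - 4) + 10| ≤ 16|w − 1| < ϵ provided |w − 1| < ϵ/16.
Choosing δ = min(1, ϵ/16) ensures both conditions, hence |(-5w^2 - w - 4) + 10| < ϵ.

δ = min(1, ϵ/16)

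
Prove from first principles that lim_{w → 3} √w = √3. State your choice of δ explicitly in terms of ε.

δ = min(3, √3·ε)

Suppose ε > 0. We want δ > 0 such that 0 < |w − 3| < δ implies |√w − √3| < ε.
Multiplying by the conjugate, |√w − √3| = |w − 3|/(√w + √3).
Restrict δ ≤ 3 so that |w − 3| < 3 forces w > 0, and then √w + √3 > √3.
Hence |√w − √3| < |w − 3|/√3, which is < ε once |w − 3| < √3·ε.
Take δ = min(3, √3·ε). If 0 < |w − 3| < δ then w > 0 and |√w − √3| < |w − 3|/√3 < ε.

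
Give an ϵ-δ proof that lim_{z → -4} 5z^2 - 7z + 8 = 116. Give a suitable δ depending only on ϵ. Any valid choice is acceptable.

δ = min(1, ϵ/52)

Fix ϵ > 0. We want δ > 0 such that 0 < |z + 4| < δ implies |(5z^2 - 7z + 8) − 116| < ϵ.
(5z^2 - 7z + 8) − 116 = 5z^2 - 7z - 108 = (z + 4)(5z - 27).
So |(5z^2 - 7z + 8) − 116| = |z + 4|·|5z - 27|.
Require δ ≤ 1. Then |z + 4| < 1 gives |z| < 5, and by the triangle inequality |5z - 27| ≤ 5·5 + 27 = 52.
Hence |(5z^2 - 7z + 8) − 116| ≤ 52|z + 4| < ϵ provided |z + 4| < ϵ/52.
Choosing δ = min(1, ϵ/52) ensures both conditions, hence |(5z^2 - 7z + 8) − 116| < ϵ.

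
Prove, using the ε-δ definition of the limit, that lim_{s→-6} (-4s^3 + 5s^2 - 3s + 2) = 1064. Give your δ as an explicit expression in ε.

δ = min(1, ε/576)

Fix ε > 0. We want δ > 0 such that 0 < |s + 6| < δ implies |(-4s^3 + 5s^2 - 3s + 2) − 1064| < ε.
(-4s^3 + 5s^2 - 3s + 2) − 1064 = -4s^3 + 5s^2 - 3s - 1062 = (s + 6)(-4s^2 + 29s - 177).
So |(-4s^3 + 5s^2 - 3s + 2) − 1064| = |s + 6|·|-4s^2 + 29s - 177|.
Require δ ≤ 1. Then |s + 6| < 1 gives |s| < 7, and by the triangle inequality |-4s^2 + 29s - 177| ≤ 4·7^2 + 29·7 + 177 = 576.
Hence |(-4s^3 + 5s^2 - 3s + 2) − 1064| ≤ 576|s + 6| < ε provided |s + 6| < ε/576.
Choosing δ = min(1, ε/576) ensures both conditions, hence |(-4s^3 + 5s^2 - 3s + 2) − 1064| < ε.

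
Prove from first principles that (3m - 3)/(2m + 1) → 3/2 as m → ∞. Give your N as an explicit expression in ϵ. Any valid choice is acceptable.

N = (9/4)/ϵ

Let ϵ > 0. For m ≥ 1, |(3m - 3)/(2m + 1) − (3/2)| = |-9|/(2(2m + 1)) = 9/(2(2m + 1)).
Since 2m + 1 ≥ 2m for m ≥ 1, this is ≤ 9/(2·2m) = (9/4)/m.
So |(3m - 3)/(2m + 1) − (3/2)| < ϵ whenever m > (9/4)/ϵ.
Take N = (9/4)/ϵ. If m > N then |(3m - 3)/(2m + 1) − (3/2)| ≤ (9/4)/m < ϵ.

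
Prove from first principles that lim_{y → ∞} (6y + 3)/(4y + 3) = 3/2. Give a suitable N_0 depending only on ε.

N_0 = (3/8)/ε

Suppose ε > 0. We seek N_0 > 0 such that y > N_0 implies |(6y + 3)/(4y + 3) − (3/2)| < ε.
(6y + 3)/(4y + 3) − (3/2) = (4(6y + 3) − 6(4y + 3)) / (4(4y + 3)) = -6/(4(4y + 3)).
For y > 0 we have 4y + 3 > 4y, so |(6y + 3)/(4y + 3) − (3/2)| = 6/(4(4y + 3)) < 6/(4·4y) = (3/8)/y.
Thus |(6y + 3)/(4y + 3) − (3/2)| < ε whenever y > (3/8)/ε.
Take N_0 = (3/8)/ε. If y > N_0 then |(6y + 3)/(4y + 3) − (3/2)| < (3/8)/y < ε.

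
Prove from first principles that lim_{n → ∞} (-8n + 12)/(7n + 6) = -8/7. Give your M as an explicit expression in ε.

M = (132/49)/ε

Suppose ε > 0. For n ≥ 1, |(-8n + 12)/(7n + 6) + 8/7| = |132|/(7(7n + 6)) = 132/(7(7n + 6)).
Since 7n + 6 ≥ 7n for n ≥ 1, this is ≤ 132/(7·7n) = (132/49)/n.
So |(-8n + 12)/(7n + 6) + 8/7| < ε whenever n > (132/49)/ε.
Take M = (132/49)/ε. If n > M then |(-8n + 12)/(7n + 6) + 8/7| ≤ (132/49)/n < ε.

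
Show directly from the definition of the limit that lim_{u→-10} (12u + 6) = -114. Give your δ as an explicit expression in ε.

Let ε > 0. We need δ > 0 so that 0 < |u + 10| < δ implies |(12u + 6) + 114| < ε.
Since (12u + 6) + 114 = 12(u + 10), we have |(12u + 6) + 114| = 12|u + 10|.
Thus it suffices that |u + 10| < ε/12.
Choosing δ = ε/12 gives |(12u + 6) + 114| = 12|u + 10| < ε whenever |u + 10| < δ.

δ = ε/12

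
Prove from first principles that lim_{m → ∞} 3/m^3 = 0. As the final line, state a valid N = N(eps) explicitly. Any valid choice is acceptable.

Fix eps > 0. For m ≥ 1, |3/m^3 − 0| = 3/m^3.
3/m^3 < eps ⇔ m^3 > 3/eps ⇔ m > (3/eps)^{1/3}.
Take N = (3/eps)^{1/3}. Then m > N implies 3/m^3 < eps.

N = (3/eps)^{1/3}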